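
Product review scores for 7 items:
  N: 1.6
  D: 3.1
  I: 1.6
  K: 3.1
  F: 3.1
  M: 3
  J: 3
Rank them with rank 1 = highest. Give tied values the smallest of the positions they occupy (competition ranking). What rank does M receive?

4

Sorted (descending): 3.1, 3.1, 3.1, 3, 3, 1.6, 1.6
The 3 values of 3.1 occupy positions 1–3 → each gets rank 1.
The 2 values of 3 occupy positions 4–5 → each gets rank 4.
The 2 values of 1.6 occupy positions 6–7 → each gets rank 6.
M has value 3 → rank 4.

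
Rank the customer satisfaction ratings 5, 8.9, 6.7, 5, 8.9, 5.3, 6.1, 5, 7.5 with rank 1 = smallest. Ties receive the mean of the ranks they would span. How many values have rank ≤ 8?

7

Sorted (ascending): 5, 5, 5, 5.3, 6.1, 6.7, 7.5, 8.9, 8.9
The 3 values of 5 occupy positions 1–3 → average rank 2.
The 2 values of 8.9 occupy positions 8–9 → average rank (8+9)/2 = 8.5.
Ranks ≤ 8: {2, 2, 2, 4, 5, 6, 7} → 7 values.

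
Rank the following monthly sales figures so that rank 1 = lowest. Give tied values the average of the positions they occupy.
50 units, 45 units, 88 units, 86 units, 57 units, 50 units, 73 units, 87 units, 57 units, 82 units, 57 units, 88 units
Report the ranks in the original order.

Sorted (ascending): 45, 50, 50, 57, 57, 57, 73, 82, 86, 87, 88, 88
The 2 values of 50 occupy positions 2–3 → average rank (2+3)/2 = 2.5.
The 3 values of 57 occupy positions 4–6 → average rank 5.
The 2 values of 88 occupy positions 11–12 → average rank (11+12)/2 = 11.5.

2.5, 1, 11.5, 9, 5, 2.5, 7, 10, 5, 8, 5, 11.5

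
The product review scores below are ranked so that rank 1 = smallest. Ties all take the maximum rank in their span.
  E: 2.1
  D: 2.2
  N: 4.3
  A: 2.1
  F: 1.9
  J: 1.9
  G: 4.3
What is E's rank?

4

Sorted (ascending): 1.9, 1.9, 2.1, 2.1, 2.2, 4.3, 4.3
The 2 values of 1.9 occupy positions 1–2 → each gets rank 2.
The 2 values of 2.1 occupy positions 3–4 → each gets rank 4.
The 2 values of 4.3 occupy positions 6–7 → each gets rank 7.
E has value 2.1 → rank 4.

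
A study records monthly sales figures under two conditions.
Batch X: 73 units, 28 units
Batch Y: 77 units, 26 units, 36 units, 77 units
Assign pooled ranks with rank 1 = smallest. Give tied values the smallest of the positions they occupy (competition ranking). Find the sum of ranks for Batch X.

6

Sorted (ascending): 26, 28, 36, 73, 77, 77
The 2 values of 77 occupy positions 5–6 → each gets rank 5.
Batch X values → pooled ranks: 73→4, 28→2
Rank sum = 4 + 2 = 6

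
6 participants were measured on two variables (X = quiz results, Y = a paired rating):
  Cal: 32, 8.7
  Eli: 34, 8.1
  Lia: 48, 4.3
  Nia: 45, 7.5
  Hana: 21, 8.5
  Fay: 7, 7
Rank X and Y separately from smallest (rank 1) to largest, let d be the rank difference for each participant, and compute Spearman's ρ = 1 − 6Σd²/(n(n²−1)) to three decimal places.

-0.371

Ranks of variable 1: 3, 4, 6, 5, 2, 1
Ranks of variable 2: 6, 4, 1, 3, 5, 2
d = r₁ − r₂: -3, 0, 5, 2, -3, -1
d²: 9, 0, 25, 4, 9, 1; Σd² = 48
ρ = 1 − 6·48/(6·35) = 1 − 288/210 = -0.371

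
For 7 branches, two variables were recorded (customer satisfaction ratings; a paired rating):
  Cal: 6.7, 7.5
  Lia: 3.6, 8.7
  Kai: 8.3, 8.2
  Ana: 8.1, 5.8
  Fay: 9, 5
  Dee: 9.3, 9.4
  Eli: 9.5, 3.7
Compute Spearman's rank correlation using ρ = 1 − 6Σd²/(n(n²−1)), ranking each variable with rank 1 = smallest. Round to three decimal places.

Ranks of variable 1: 2, 1, 4, 3, 5, 6, 7
Ranks of variable 2: 4, 6, 5, 3, 2, 7, 1
d = r₁ − r₂: -2, -5, -1, 0, 3, -1, 6
d²: 4, 25, 1, 0, 9, 1, 36; Σd² = 76
ρ = 1 − 6·76/(7·48) = 1 − 456/336 = -0.357

-0.357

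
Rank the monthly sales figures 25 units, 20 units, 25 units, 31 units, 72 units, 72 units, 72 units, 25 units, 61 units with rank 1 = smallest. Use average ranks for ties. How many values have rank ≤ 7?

Sorted (ascending): 20, 25, 25, 25, 31, 61, 72, 72, 72
The 3 values of 25 occupy positions 2–4 → average rank 3.
The 3 values of 72 occupy positions 7–9 → average rank 8.
Ranks ≤ 7: {1, 3, 3, 3, 5, 6} → 6 values.

6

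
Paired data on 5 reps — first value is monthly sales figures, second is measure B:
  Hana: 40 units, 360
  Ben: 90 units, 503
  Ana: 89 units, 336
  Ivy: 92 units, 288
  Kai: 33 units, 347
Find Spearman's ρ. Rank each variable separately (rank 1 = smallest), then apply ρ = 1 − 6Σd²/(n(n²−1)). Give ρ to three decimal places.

-0.300

Ranks of variable 1: 2, 4, 3, 5, 1
Ranks of variable 2: 4, 5, 2, 1, 3
d = r₁ − r₂: -2, -1, 1, 4, -2
d²: 4, 1, 1, 16, 4; Σd² = 26
ρ = 1 − 6·26/(5·24) = 1 − 156/120 = -0.300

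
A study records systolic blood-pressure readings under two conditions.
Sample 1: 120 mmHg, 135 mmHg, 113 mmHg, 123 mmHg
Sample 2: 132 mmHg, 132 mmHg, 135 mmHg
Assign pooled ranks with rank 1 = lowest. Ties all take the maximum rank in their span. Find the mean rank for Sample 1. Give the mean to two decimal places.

Sorted (ascending): 113, 120, 123, 132, 132, 135, 135
The 2 values of 132 occupy positions 4–5 → each gets rank 5.
The 2 values of 135 occupy positions 6–7 → each gets rank 7.
Sample 1 values → pooled ranks: 120→2, 135→7, 113→1, 123→3
Mean rank = (2 + 7 + 1 + 3) / 4 = 3.25

3.25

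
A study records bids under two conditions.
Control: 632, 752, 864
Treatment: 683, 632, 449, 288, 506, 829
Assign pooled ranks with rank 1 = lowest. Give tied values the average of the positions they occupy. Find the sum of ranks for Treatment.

Sorted (ascending): 288, 449, 506, 632, 632, 683, 752, 829, 864
The 2 values of 632 occupy positions 4–5 → average rank (4+5)/2 = 4.5.
Treatment values → pooled ranks: 683→6, 632→4.5, 449→2, 288→1, 506→3, 829→8
Rank sum = 6 + 4.5 + 2 + 1 + 3 + 8 = 24.5

24.5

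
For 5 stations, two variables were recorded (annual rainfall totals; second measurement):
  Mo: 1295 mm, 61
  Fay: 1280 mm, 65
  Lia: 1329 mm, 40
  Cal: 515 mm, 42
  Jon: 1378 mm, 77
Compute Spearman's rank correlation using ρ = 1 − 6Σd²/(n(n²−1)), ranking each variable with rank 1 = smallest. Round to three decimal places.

0.300

Ranks of variable 1: 3, 2, 4, 1, 5
Ranks of variable 2: 3, 4, 1, 2, 5
d = r₁ − r₂: 0, -2, 3, -1, 0
d²: 0, 4, 9, 1, 0; Σd² = 14
ρ = 1 − 6·14/(5·24) = 1 − 84/120 = 0.300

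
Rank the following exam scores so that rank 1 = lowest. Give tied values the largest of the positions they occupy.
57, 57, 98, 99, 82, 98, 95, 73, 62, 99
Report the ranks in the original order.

Sorted (ascending): 57, 57, 62, 73, 82, 95, 98, 98, 99, 99
The 2 values of 57 occupy positions 1–2 → each gets rank 2.
The 2 values of 98 occupy positions 7–8 → each gets rank 8.
The 2 values of 99 occupy positions 9–10 → each gets rank 10.

2, 2, 8, 10, 5, 8, 6, 4, 3, 10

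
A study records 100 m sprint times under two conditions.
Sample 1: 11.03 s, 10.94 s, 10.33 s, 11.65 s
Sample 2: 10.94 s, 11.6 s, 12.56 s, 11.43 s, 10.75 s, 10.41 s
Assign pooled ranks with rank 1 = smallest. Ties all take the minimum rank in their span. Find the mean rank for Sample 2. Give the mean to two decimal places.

Sorted (ascending): 10.33, 10.41, 10.75, 10.94, 10.94, 11.03, 11.43, 11.6, 11.65, 12.56
The 2 values of 10.94 occupy positions 4–5 → each gets rank 4.
Sample 2 values → pooled ranks: 10.94→4, 11.6→8, 12.56→10, 11.43→7, 10.75→3, 10.41→2
Mean rank = (4 + 8 + 10 + 7 + 3 + 2) / 6 = 5.67

5.67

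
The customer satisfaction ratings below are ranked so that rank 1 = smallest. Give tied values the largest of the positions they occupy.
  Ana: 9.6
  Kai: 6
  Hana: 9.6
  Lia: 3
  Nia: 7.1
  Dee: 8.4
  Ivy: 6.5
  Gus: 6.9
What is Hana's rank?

8

Sorted (ascending): 3, 6, 6.5, 6.9, 7.1, 8.4, 9.6, 9.6
The 2 values of 9.6 occupy positions 7–8 → each gets rank 8.
Hana has value 9.6 → rank 8.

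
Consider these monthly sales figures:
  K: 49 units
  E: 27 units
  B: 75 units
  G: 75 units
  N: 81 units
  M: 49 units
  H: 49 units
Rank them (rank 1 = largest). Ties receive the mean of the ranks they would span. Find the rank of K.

5

Sorted (descending): 81, 75, 75, 49, 49, 49, 27
The 2 values of 75 occupy positions 2–3 → average rank (2+3)/2 = 2.5.
The 3 values of 49 occupy positions 4–6 → average rank 5.
K has value 49 units → rank 5.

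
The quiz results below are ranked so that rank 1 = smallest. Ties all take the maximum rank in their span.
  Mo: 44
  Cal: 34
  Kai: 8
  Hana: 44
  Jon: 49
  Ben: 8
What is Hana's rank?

Sorted (ascending): 8, 8, 34, 44, 44, 49
The 2 values of 8 occupy positions 1–2 → each gets rank 2.
The 2 values of 44 occupy positions 4–5 → each gets rank 5.
Hana has value 44 → rank 5.

5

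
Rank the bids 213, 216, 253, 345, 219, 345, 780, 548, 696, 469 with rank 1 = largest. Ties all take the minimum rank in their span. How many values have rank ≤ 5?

6

Sorted (descending): 780, 696, 548, 469, 345, 345, 253, 219, 216, 213
The 2 values of 345 occupy positions 5–6 → each gets rank 5.
Ranks ≤ 5: {1, 2, 3, 4, 5, 5} → 6 values.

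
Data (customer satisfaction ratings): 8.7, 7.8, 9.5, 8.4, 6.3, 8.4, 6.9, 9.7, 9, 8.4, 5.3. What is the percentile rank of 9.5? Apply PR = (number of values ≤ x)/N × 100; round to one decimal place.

N = 11.
Strictly below 9.5: 9. Equal to 9.5: 1.
PR = 10/11 × 100 = 90.9

90.9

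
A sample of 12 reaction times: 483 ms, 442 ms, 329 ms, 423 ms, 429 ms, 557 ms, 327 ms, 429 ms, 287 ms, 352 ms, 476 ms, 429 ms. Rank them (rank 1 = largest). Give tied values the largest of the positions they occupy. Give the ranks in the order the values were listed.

2, 4, 10, 8, 7, 1, 11, 7, 12, 9, 3, 7

Sorted (descending): 557, 483, 476, 442, 429, 429, 429, 423, 352, 329, 327, 287
The 3 values of 429 occupy positions 5–7 → each gets rank 7.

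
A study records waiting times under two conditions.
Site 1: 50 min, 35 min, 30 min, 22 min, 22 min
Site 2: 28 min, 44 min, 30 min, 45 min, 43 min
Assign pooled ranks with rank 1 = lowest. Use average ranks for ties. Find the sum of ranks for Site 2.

Sorted (ascending): 22, 22, 28, 30, 30, 35, 43, 44, 45, 50
The 2 values of 22 occupy positions 1–2 → average rank (1+2)/2 = 1.5.
The 2 values of 30 occupy positions 4–5 → average rank (4+5)/2 = 4.5.
Site 2 values → pooled ranks: 28→3, 44→8, 30→4.5, 45→9, 43→7
Rank sum = 3 + 8 + 4.5 + 9 + 7 = 31.5

31.5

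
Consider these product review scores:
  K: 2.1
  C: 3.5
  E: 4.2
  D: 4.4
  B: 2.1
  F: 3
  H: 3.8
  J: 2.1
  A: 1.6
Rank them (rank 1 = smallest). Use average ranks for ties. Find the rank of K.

Sorted (ascending): 1.6, 2.1, 2.1, 2.1, 3, 3.5, 3.8, 4.2, 4.4
The 3 values of 2.1 occupy positions 2–4 → average rank 3.
K has value 2.1 → rank 3.

3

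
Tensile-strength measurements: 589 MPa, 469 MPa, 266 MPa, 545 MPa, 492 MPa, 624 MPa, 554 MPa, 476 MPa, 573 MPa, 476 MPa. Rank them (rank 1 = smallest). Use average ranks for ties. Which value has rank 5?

492

Sorted (ascending): 266, 469, 476, 476, 492, 545, 554, 573, 589, 624
The 2 values of 476 occupy positions 3–4 → average rank (3+4)/2 = 3.5.
Rank 5 → value 492.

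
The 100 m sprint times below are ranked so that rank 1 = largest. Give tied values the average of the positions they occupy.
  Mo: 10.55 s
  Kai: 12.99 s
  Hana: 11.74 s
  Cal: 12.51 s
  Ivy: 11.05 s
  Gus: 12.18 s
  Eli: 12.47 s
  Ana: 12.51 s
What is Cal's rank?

Sorted (descending): 12.99, 12.51, 12.51, 12.47, 12.18, 11.74, 11.05, 10.55
The 2 values of 12.51 occupy positions 2–3 → average rank (2+3)/2 = 2.5.
Cal has value 12.51 s → rank 2.5.

2.5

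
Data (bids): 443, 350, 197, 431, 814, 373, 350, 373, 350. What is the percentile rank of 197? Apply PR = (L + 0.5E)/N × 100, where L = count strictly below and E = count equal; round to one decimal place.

5.6

N = 9.
Strictly below 197: 0. Equal to 197: 1.
PR = (0 + 0.5·1)/9 × 100 = 5.6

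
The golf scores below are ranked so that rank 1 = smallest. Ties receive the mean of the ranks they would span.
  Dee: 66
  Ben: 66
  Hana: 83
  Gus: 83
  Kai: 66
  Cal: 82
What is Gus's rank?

5.5

Sorted (ascending): 66, 66, 66, 82, 83, 83
The 3 values of 66 occupy positions 1–3 → average rank 2.
The 2 values of 83 occupy positions 5–6 → average rank (5+6)/2 = 5.5.
Gus has value 83 → rank 5.5.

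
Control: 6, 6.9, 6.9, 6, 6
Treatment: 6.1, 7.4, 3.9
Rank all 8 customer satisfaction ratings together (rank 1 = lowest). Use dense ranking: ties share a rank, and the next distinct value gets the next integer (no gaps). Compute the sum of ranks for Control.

Sorted (ascending): 3.9, 6, 6, 6, 6.1, 6.9, 6.9, 7.4
The 3 values of 6 share dense rank 2.
The 2 values of 6.9 share dense rank 4.
Remaining distinct values take the next consecutive integers.
Control values → pooled ranks: 6→2, 6.9→4, 6.9→4, 6→2, 6→2
Rank sum = 2 + 4 + 4 + 2 + 2 = 14

14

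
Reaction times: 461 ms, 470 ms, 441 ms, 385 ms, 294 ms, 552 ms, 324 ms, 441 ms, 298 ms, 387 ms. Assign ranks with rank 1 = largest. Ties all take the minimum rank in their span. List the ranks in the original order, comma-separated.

3, 2, 4, 7, 10, 1, 8, 4, 9, 6

Sorted (descending): 552, 470, 461, 441, 441, 387, 385, 324, 298, 294
The 2 values of 441 occupy positions 4–5 → each gets rank 4.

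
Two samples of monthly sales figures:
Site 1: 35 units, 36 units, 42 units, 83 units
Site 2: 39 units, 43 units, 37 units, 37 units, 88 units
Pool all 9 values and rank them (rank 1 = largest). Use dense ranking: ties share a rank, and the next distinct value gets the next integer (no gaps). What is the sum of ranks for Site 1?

21

Sorted (descending): 88, 83, 43, 42, 39, 37, 37, 36, 35
The 2 values of 37 share dense rank 6.
Remaining distinct values take the next consecutive integers.
Site 1 values → pooled ranks: 35→8, 36→7, 42→4, 83→2
Rank sum = 8 + 7 + 4 + 2 = 21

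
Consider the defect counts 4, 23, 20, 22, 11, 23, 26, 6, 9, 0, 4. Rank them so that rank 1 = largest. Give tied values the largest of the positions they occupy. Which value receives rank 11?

0

Sorted (descending): 26, 23, 23, 22, 20, 11, 9, 6, 4, 4, 0
The 2 values of 23 occupy positions 2–3 → each gets rank 3.
The 2 values of 4 occupy positions 9–10 → each gets rank 10.
Rank 11 → value 0.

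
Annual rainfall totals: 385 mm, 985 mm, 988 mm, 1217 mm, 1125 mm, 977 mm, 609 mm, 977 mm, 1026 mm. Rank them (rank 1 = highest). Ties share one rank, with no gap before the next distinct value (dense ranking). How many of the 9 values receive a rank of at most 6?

Sorted (descending): 1217, 1125, 1026, 988, 985, 977, 977, 609, 385
The 2 values of 977 share dense rank 6.
Remaining distinct values take the next consecutive integers.
Ranks ≤ 6: {1, 2, 3, 4, 5, 6, 6} → 7 values.

7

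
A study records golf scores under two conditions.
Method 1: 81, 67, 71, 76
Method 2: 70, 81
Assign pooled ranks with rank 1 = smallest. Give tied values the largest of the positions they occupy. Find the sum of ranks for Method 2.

8

Sorted (ascending): 67, 70, 71, 76, 81, 81
The 2 values of 81 occupy positions 5–6 → each gets rank 6.
Method 2 values → pooled ranks: 70→2, 81→6
Rank sum = 2 + 6 = 8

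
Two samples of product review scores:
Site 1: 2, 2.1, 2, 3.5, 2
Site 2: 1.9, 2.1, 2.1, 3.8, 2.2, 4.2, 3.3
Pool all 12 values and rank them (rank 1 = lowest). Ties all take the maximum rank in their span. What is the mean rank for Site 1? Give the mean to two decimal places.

5.80

Sorted (ascending): 1.9, 2, 2, 2, 2.1, 2.1, 2.1, 2.2, 3.3, 3.5, 3.8, 4.2
The 3 values of 2 occupy positions 2–4 → each gets rank 4.
The 3 values of 2.1 occupy positions 5–7 → each gets rank 7.
Site 1 values → pooled ranks: 2→4, 2.1→7, 2→4, 3.5→10, 2→4
Mean rank = (4 + 7 + 4 + 10 + 4) / 5 = 5.80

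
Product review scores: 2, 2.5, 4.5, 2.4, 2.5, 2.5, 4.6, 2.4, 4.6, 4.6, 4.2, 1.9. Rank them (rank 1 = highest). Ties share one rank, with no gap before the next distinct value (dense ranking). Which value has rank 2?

4.5

Sorted (descending): 4.6, 4.6, 4.6, 4.5, 4.2, 2.5, 2.5, 2.5, 2.4, 2.4, 2, 1.9
The 3 values of 4.6 share dense rank 1.
The 3 values of 2.5 share dense rank 4.
The 2 values of 2.4 share dense rank 5.
Remaining distinct values take the next consecutive integers.
Rank 2 → value 4.5.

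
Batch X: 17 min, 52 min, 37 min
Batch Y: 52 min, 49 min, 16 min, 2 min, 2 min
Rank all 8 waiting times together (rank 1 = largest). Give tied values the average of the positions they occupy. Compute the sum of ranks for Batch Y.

Sorted (descending): 52, 52, 49, 37, 17, 16, 2, 2
The 2 values of 52 occupy positions 1–2 → average rank (1+2)/2 = 1.5.
The 2 values of 2 occupy positions 7–8 → average rank (7+8)/2 = 7.5.
Batch Y values → pooled ranks: 52→1.5, 49→3, 16→6, 2→7.5, 2→7.5
Rank sum = 1.5 + 3 + 6 + 7.5 + 7.5 = 25.5

25.5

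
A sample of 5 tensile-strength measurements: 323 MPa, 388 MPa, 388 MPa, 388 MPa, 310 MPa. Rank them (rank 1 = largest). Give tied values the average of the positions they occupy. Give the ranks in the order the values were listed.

Sorted (descending): 388, 388, 388, 323, 310
The 3 values of 388 occupy positions 1–3 → average rank 2.

4, 2, 2, 2, 5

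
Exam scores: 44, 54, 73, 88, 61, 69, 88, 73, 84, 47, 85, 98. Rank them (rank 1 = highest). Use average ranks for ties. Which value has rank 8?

Sorted (descending): 98, 88, 88, 85, 84, 73, 73, 69, 61, 54, 47, 44
The 2 values of 88 occupy positions 2–3 → average rank (2+3)/2 = 2.5.
The 2 values of 73 occupy positions 6–7 → average rank (6+7)/2 = 6.5.
Rank 8 → value 69.

69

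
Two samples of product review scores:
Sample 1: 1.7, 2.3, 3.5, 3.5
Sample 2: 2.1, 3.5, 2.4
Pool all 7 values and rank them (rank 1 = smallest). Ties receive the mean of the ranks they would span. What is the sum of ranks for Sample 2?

Sorted (ascending): 1.7, 2.1, 2.3, 2.4, 3.5, 3.5, 3.5
The 3 values of 3.5 occupy positions 5–7 → average rank 6.
Sample 2 values → pooled ranks: 2.1→2, 3.5→6, 2.4→4
Rank sum = 2 + 6 + 4 = 12

12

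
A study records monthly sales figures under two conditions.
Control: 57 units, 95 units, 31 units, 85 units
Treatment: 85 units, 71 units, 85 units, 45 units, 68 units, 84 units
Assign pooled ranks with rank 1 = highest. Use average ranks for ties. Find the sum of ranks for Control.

Sorted (descending): 95, 85, 85, 85, 84, 71, 68, 57, 45, 31
The 3 values of 85 occupy positions 2–4 → average rank 3.
Control values → pooled ranks: 57→8, 95→1, 31→10, 85→3
Rank sum = 8 + 1 + 10 + 3 = 22

22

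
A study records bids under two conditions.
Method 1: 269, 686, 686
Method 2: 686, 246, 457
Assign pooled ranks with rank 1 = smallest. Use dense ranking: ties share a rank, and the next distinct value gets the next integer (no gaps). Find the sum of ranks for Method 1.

Sorted (ascending): 246, 269, 457, 686, 686, 686
The 3 values of 686 share dense rank 4.
Remaining distinct values take the next consecutive integers.
Method 1 values → pooled ranks: 269→2, 686→4, 686→4
Rank sum = 2 + 4 + 4 = 10

10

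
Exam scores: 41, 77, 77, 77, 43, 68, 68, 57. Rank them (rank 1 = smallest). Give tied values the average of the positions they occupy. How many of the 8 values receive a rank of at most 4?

Sorted (ascending): 41, 43, 57, 68, 68, 77, 77, 77
The 2 values of 68 occupy positions 4–5 → average rank (4+5)/2 = 4.5.
The 3 values of 77 occupy positions 6–8 → average rank 7.
Ranks ≤ 4: {1, 2, 3} → 3 values.

3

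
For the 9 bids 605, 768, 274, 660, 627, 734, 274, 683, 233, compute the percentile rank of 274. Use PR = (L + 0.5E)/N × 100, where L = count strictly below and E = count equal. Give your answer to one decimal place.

N = 9.
Strictly below 274: 1. Equal to 274: 2.
PR = (1 + 0.5·2)/9 × 100 = 22.2

22.2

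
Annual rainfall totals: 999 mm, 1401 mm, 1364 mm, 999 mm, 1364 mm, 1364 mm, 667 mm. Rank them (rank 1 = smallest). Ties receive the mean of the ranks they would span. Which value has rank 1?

667

Sorted (ascending): 667, 999, 999, 1364, 1364, 1364, 1401
The 2 values of 999 occupy positions 2–3 → average rank (2+3)/2 = 2.5.
The 3 values of 1364 occupy positions 4–6 → average rank 5.
Rank 1 → value 667.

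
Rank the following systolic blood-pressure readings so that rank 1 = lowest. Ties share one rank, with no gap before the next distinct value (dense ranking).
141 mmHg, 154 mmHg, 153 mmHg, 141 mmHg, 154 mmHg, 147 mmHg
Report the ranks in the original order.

Sorted (ascending): 141, 141, 147, 153, 154, 154
The 2 values of 141 share dense rank 1.
The 2 values of 154 share dense rank 4.
Remaining distinct values take the next consecutive integers.

1, 4, 3, 1, 4, 2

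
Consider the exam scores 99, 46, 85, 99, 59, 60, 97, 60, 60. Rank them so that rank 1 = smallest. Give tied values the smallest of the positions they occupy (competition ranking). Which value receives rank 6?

85

Sorted (ascending): 46, 59, 60, 60, 60, 85, 97, 99, 99
The 3 values of 60 occupy positions 3–5 → each gets rank 3.
The 2 values of 99 occupy positions 8–9 → each gets rank 8.
Rank 6 → value 85.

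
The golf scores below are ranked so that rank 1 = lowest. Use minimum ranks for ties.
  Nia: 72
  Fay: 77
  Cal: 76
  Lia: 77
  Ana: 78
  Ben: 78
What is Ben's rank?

Sorted (ascending): 72, 76, 77, 77, 78, 78
The 2 values of 77 occupy positions 3–4 → each gets rank 3.
The 2 values of 78 occupy positions 5–6 → each gets rank 5.
Ben has value 78 → rank 5.

5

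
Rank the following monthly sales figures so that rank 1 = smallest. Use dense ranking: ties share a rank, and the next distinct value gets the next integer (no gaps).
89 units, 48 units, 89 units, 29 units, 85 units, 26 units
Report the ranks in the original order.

Sorted (ascending): 26, 29, 48, 85, 89, 89
The 2 values of 89 share dense rank 5.
Remaining distinct values take the next consecutive integers.

5, 3, 5, 2, 4, 1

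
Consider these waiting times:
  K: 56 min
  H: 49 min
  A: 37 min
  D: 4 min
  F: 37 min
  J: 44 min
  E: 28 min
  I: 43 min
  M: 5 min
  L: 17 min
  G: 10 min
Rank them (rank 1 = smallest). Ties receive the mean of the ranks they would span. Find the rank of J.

9

Sorted (ascending): 4, 5, 10, 17, 28, 37, 37, 43, 44, 49, 56
The 2 values of 37 occupy positions 6–7 → average rank (6+7)/2 = 6.5.
J has value 44 min → rank 9.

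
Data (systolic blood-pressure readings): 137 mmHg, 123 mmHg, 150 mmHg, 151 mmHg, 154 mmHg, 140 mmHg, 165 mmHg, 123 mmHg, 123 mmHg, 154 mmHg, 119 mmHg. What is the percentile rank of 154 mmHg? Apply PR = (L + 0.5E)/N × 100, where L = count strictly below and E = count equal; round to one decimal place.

N = 11.
Strictly below 154: 8. Equal to 154: 2.
PR = (8 + 0.5·2)/11 × 100 = 81.8

81.8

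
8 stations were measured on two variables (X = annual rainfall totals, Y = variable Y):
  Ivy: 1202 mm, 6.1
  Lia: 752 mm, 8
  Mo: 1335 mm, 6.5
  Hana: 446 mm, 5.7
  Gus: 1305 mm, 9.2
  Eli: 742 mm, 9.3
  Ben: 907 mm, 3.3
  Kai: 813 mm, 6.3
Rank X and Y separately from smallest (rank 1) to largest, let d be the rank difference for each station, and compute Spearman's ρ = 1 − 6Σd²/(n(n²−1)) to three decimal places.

0.048

Ranks of variable 1: 6, 3, 8, 1, 7, 2, 5, 4
Ranks of variable 2: 3, 6, 5, 2, 7, 8, 1, 4
d = r₁ − r₂: 3, -3, 3, -1, 0, -6, 4, 0
d²: 9, 9, 9, 1, 0, 36, 16, 0; Σd² = 80
ρ = 1 − 6·80/(8·63) = 1 − 480/504 = 0.048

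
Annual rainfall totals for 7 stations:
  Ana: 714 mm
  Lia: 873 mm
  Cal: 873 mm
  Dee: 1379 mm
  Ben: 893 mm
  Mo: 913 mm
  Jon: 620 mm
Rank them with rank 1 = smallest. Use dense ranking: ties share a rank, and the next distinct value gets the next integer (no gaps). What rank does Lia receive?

3

Sorted (ascending): 620, 714, 873, 873, 893, 913, 1379
The 2 values of 873 share dense rank 3.
Remaining distinct values take the next consecutive integers.
Lia has value 873 mm → rank 3.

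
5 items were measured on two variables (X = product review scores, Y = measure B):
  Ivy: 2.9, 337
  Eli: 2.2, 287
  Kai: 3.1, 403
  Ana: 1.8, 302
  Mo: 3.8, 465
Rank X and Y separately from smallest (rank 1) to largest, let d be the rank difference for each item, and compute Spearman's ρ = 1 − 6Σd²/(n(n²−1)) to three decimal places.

0.900

Ranks of variable 1: 3, 2, 4, 1, 5
Ranks of variable 2: 3, 1, 4, 2, 5
d = r₁ − r₂: 0, 1, 0, -1, 0
d²: 0, 1, 0, 1, 0; Σd² = 2
ρ = 1 − 6·2/(5·24) = 1 − 12/120 = 0.900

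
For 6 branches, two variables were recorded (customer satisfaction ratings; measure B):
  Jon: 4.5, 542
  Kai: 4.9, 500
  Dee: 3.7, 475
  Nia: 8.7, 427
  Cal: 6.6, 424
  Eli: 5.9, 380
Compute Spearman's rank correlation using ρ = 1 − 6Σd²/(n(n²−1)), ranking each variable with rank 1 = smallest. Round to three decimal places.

Ranks of variable 1: 2, 3, 1, 6, 5, 4
Ranks of variable 2: 6, 5, 4, 3, 2, 1
d = r₁ − r₂: -4, -2, -3, 3, 3, 3
d²: 16, 4, 9, 9, 9, 9; Σd² = 56
ρ = 1 − 6·56/(6·35) = 1 − 336/210 = -0.600

-0.600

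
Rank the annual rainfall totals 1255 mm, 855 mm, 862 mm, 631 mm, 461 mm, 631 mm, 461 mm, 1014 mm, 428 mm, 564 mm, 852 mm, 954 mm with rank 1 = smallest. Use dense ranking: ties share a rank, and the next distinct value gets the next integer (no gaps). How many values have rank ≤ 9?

11

Sorted (ascending): 428, 461, 461, 564, 631, 631, 852, 855, 862, 954, 1014, 1255
The 2 values of 461 share dense rank 2.
The 2 values of 631 share dense rank 4.
Remaining distinct values take the next consecutive integers.
Ranks ≤ 9: {1, 2, 2, 3, 4, 4, 5, 6, 7, 8, 9} → 11 values.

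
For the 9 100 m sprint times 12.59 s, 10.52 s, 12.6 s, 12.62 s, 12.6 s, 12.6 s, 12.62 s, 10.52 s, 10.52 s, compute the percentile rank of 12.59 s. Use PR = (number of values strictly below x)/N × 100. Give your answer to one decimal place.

N = 9.
Strictly below 12.59: 3. Equal to 12.59: 1.
PR = 3/9 × 100 = 33.3

33.3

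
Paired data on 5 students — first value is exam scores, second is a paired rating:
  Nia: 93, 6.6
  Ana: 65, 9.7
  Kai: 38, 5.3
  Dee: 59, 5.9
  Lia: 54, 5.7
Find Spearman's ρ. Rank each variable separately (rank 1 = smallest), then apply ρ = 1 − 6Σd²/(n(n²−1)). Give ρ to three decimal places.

Ranks of variable 1: 5, 4, 1, 3, 2
Ranks of variable 2: 4, 5, 1, 3, 2
d = r₁ − r₂: 1, -1, 0, 0, 0
d²: 1, 1, 0, 0, 0; Σd² = 2
ρ = 1 − 6·2/(5·24) = 1 − 12/120 = 0.900

0.900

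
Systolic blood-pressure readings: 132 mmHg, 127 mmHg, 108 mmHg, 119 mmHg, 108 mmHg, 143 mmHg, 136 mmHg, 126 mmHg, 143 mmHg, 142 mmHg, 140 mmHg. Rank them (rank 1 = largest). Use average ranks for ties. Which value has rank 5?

136

Sorted (descending): 143, 143, 142, 140, 136, 132, 127, 126, 119, 108, 108
The 2 values of 143 occupy positions 1–2 → average rank (1+2)/2 = 1.5.
The 2 values of 108 occupy positions 10–11 → average rank (10+11)/2 = 10.5.
Rank 5 → value 136.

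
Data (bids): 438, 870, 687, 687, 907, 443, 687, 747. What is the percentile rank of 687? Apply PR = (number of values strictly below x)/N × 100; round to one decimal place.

25.0

N = 8.
Strictly below 687: 2. Equal to 687: 3.
PR = 2/8 × 100 = 25.0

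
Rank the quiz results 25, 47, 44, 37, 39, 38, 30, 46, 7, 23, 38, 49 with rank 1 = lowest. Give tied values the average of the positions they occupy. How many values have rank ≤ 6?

Sorted (ascending): 7, 23, 25, 30, 37, 38, 38, 39, 44, 46, 47, 49
The 2 values of 38 occupy positions 6–7 → average rank (6+7)/2 = 6.5.
Ranks ≤ 6: {1, 2, 3, 4, 5} → 5 values.

5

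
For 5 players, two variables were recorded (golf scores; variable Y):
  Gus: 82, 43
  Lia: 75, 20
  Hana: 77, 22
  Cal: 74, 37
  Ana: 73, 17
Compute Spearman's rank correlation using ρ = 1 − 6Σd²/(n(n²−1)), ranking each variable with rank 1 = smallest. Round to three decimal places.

0.700

Ranks of variable 1: 5, 3, 4, 2, 1
Ranks of variable 2: 5, 2, 3, 4, 1
d = r₁ − r₂: 0, 1, 1, -2, 0
d²: 0, 1, 1, 4, 0; Σd² = 6
ρ = 1 − 6·6/(5·24) = 1 − 36/120 = 0.700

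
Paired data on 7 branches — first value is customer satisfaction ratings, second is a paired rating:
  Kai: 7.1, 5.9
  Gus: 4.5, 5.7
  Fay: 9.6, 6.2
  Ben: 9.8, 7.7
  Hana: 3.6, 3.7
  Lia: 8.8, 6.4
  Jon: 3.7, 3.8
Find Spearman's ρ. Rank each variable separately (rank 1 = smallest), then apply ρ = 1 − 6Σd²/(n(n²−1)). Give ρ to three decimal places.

0.964

Ranks of variable 1: 4, 3, 6, 7, 1, 5, 2
Ranks of variable 2: 4, 3, 5, 7, 1, 6, 2
d = r₁ − r₂: 0, 0, 1, 0, 0, -1, 0
d²: 0, 0, 1, 0, 0, 1, 0; Σd² = 2
ρ = 1 − 6·2/(7·48) = 1 − 12/336 = 0.964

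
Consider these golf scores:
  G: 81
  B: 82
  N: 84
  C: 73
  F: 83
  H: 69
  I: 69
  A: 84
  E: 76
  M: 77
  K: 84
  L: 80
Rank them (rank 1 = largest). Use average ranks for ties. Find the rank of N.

2

Sorted (descending): 84, 84, 84, 83, 82, 81, 80, 77, 76, 73, 69, 69
The 3 values of 84 occupy positions 1–3 → average rank 2.
The 2 values of 69 occupy positions 11–12 → average rank (11+12)/2 = 11.5.
N has value 84 → rank 2.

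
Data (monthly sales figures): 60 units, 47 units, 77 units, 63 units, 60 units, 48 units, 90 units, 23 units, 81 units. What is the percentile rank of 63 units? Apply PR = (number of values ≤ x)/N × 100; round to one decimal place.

66.7

N = 9.
Strictly below 63: 5. Equal to 63: 1.
PR = 6/9 × 100 = 66.7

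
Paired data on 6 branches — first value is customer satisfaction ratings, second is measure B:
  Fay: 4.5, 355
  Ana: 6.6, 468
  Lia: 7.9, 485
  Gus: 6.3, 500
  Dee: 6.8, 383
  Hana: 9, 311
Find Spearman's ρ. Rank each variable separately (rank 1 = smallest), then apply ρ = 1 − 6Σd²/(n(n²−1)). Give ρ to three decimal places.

-0.257

Ranks of variable 1: 1, 3, 5, 2, 4, 6
Ranks of variable 2: 2, 4, 5, 6, 3, 1
d = r₁ − r₂: -1, -1, 0, -4, 1, 5
d²: 1, 1, 0, 16, 1, 25; Σd² = 44
ρ = 1 − 6·44/(6·35) = 1 − 264/210 = -0.257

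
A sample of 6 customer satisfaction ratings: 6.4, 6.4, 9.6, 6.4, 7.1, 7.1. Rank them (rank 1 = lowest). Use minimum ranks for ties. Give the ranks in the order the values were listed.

1, 1, 6, 1, 4, 4

Sorted (ascending): 6.4, 6.4, 6.4, 7.1, 7.1, 9.6
The 3 values of 6.4 occupy positions 1–3 → each gets rank 1.
The 2 values of 7.1 occupy positions 4–5 → each gets rank 4.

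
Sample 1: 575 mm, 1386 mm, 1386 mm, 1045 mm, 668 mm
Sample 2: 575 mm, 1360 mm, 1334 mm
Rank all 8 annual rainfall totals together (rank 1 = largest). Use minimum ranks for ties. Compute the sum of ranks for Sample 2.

14

Sorted (descending): 1386, 1386, 1360, 1334, 1045, 668, 575, 575
The 2 values of 1386 occupy positions 1–2 → each gets rank 1.
The 2 values of 575 occupy positions 7–8 → each gets rank 7.
Sample 2 values → pooled ranks: 575→7, 1360→3, 1334→4
Rank sum = 7 + 3 + 4 = 14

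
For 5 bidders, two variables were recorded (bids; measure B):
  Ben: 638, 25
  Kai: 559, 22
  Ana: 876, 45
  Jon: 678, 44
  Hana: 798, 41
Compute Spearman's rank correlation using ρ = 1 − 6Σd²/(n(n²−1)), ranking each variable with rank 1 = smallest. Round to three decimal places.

0.900

Ranks of variable 1: 2, 1, 5, 3, 4
Ranks of variable 2: 2, 1, 5, 4, 3
d = r₁ − r₂: 0, 0, 0, -1, 1
d²: 0, 0, 0, 1, 1; Σd² = 2
ρ = 1 − 6·2/(5·24) = 1 − 12/120 = 0.900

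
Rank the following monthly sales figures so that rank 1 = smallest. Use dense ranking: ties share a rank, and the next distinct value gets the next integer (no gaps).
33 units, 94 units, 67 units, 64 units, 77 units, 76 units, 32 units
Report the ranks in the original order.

Sorted (ascending): 32, 33, 64, 67, 76, 77, 94
No ties — each value takes its position as its rank.

2, 7, 4, 3, 6, 5, 1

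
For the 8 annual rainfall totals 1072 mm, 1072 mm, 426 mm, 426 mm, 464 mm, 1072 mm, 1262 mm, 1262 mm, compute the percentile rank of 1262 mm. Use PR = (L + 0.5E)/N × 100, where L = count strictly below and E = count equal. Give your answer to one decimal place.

N = 8.
Strictly below 1262: 6. Equal to 1262: 2.
PR = (6 + 0.5·2)/8 × 100 = 87.5

87.5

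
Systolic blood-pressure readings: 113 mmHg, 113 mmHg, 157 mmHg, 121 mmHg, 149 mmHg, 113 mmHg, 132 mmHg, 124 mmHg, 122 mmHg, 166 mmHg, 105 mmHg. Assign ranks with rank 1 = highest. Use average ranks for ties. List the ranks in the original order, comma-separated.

9, 9, 2, 7, 3, 9, 4, 5, 6, 1, 11

Sorted (descending): 166, 157, 149, 132, 124, 122, 121, 113, 113, 113, 105
The 3 values of 113 occupy positions 8–10 → average rank 9.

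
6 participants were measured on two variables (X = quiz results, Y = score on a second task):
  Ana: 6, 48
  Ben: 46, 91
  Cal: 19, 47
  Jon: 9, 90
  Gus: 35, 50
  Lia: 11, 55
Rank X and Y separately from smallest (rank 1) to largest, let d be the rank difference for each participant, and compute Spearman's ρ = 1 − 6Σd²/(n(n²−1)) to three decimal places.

0.314

Ranks of variable 1: 1, 6, 4, 2, 5, 3
Ranks of variable 2: 2, 6, 1, 5, 3, 4
d = r₁ − r₂: -1, 0, 3, -3, 2, -1
d²: 1, 0, 9, 9, 4, 1; Σd² = 24
ρ = 1 − 6·24/(6·35) = 1 − 144/210 = 0.314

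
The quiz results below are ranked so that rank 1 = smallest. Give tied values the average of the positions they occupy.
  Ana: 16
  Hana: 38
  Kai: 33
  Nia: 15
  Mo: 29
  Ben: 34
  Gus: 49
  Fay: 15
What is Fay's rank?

Sorted (ascending): 15, 15, 16, 29, 33, 34, 38, 49
The 2 values of 15 occupy positions 1–2 → average rank (1+2)/2 = 1.5.
Fay has value 15 → rank 1.5.

1.5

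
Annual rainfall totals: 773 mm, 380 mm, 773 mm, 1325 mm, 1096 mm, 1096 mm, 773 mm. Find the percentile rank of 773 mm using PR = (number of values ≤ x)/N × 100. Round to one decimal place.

N = 7.
Strictly below 773: 1. Equal to 773: 3.
PR = 4/7 × 100 = 57.1

57.1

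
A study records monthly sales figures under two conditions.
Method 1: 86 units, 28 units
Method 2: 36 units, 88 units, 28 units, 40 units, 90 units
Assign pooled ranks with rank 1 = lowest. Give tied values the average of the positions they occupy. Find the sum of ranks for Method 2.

21.5

Sorted (ascending): 28, 28, 36, 40, 86, 88, 90
The 2 values of 28 occupy positions 1–2 → average rank (1+2)/2 = 1.5.
Method 2 values → pooled ranks: 36→3, 88→6, 28→1.5, 40→4, 90→7
Rank sum = 3 + 6 + 1.5 + 4 + 7 = 21.5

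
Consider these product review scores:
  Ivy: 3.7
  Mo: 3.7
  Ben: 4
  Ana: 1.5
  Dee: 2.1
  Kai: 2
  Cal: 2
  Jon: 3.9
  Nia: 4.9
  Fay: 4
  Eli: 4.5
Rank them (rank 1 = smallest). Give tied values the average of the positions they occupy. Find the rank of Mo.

Sorted (ascending): 1.5, 2, 2, 2.1, 3.7, 3.7, 3.9, 4, 4, 4.5, 4.9
The 2 values of 2 occupy positions 2–3 → average rank (2+3)/2 = 2.5.
The 2 values of 3.7 occupy positions 5–6 → average rank (5+6)/2 = 5.5.
The 2 values of 4 occupy positions 8–9 → average rank (8+9)/2 = 8.5.
Mo has value 3.7 → rank 5.5.

5.5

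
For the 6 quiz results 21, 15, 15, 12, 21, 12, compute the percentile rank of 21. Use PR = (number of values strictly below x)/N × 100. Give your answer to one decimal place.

66.7

N = 6.
Strictly below 21: 4. Equal to 21: 2.
PR = 4/6 × 100 = 66.7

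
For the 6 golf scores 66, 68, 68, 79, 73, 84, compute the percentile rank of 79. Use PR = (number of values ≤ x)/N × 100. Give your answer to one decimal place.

N = 6.
Strictly below 79: 4. Equal to 79: 1.
PR = 5/6 × 100 = 83.3

83.3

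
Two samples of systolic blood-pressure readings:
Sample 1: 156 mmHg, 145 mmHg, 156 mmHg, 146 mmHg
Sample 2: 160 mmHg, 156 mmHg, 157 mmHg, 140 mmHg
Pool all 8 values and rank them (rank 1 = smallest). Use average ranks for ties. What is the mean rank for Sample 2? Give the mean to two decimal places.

5.25

Sorted (ascending): 140, 145, 146, 156, 156, 156, 157, 160
The 3 values of 156 occupy positions 4–6 → average rank 5.
Sample 2 values → pooled ranks: 160→8, 156→5, 157→7, 140→1
Mean rank = (8 + 5 + 7 + 1) / 4 = 5.25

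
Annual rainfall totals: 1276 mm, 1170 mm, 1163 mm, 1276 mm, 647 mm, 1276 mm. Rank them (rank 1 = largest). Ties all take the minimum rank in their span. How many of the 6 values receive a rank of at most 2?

3

Sorted (descending): 1276, 1276, 1276, 1170, 1163, 647
The 3 values of 1276 occupy positions 1–3 → each gets rank 1.
Ranks ≤ 2: {1, 1, 1} → 3 values.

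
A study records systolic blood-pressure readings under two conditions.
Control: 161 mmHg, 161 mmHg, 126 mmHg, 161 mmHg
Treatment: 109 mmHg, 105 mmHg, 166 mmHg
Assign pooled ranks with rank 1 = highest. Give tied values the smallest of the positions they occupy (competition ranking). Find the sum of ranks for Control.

11

Sorted (descending): 166, 161, 161, 161, 126, 109, 105
The 3 values of 161 occupy positions 2–4 → each gets rank 2.
Control values → pooled ranks: 161→2, 161→2, 126→5, 161→2
Rank sum = 2 + 2 + 5 + 2 = 11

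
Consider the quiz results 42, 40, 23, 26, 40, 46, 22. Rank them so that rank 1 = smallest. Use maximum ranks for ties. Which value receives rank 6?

42

Sorted (ascending): 22, 23, 26, 40, 40, 42, 46
The 2 values of 40 occupy positions 4–5 → each gets rank 5.
Rank 6 → value 42.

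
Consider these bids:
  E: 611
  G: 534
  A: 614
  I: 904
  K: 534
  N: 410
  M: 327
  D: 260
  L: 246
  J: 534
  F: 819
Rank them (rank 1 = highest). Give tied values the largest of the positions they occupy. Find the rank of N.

8

Sorted (descending): 904, 819, 614, 611, 534, 534, 534, 410, 327, 260, 246
The 3 values of 534 occupy positions 5–7 → each gets rank 7.
N has value 410 → rank 8.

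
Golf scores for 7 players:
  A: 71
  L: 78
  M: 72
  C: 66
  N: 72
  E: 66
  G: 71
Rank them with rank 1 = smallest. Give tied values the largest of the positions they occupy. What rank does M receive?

6

Sorted (ascending): 66, 66, 71, 71, 72, 72, 78
The 2 values of 66 occupy positions 1–2 → each gets rank 2.
The 2 values of 71 occupy positions 3–4 → each gets rank 4.
The 2 values of 72 occupy positions 5–6 → each gets rank 6.
M has value 72 → rank 6.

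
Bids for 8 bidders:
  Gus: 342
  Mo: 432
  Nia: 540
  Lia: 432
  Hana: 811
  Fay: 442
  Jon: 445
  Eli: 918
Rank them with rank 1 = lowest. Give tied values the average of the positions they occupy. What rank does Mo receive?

Sorted (ascending): 342, 432, 432, 442, 445, 540, 811, 918
The 2 values of 432 occupy positions 2–3 → average rank (2+3)/2 = 2.5.
Mo has value 432 → rank 2.5.

2.5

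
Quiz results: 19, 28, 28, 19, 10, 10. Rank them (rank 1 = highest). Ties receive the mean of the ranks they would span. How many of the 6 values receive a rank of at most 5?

Sorted (descending): 28, 28, 19, 19, 10, 10
The 2 values of 28 occupy positions 1–2 → average rank (1+2)/2 = 1.5.
The 2 values of 19 occupy positions 3–4 → average rank (3+4)/2 = 3.5.
The 2 values of 10 occupy positions 5–6 → average rank (5+6)/2 = 5.5.
Ranks ≤ 5: {1.5, 1.5, 3.5, 3.5} → 4 values.

4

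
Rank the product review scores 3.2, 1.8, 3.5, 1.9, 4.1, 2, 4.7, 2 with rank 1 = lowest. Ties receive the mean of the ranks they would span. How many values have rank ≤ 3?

2

Sorted (ascending): 1.8, 1.9, 2, 2, 3.2, 3.5, 4.1, 4.7
The 2 values of 2 occupy positions 3–4 → average rank (3+4)/2 = 3.5.
Ranks ≤ 3: {1, 2} → 2 values.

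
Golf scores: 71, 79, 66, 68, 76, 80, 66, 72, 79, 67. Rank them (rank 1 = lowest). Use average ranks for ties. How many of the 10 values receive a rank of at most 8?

Sorted (ascending): 66, 66, 67, 68, 71, 72, 76, 79, 79, 80
The 2 values of 66 occupy positions 1–2 → average rank (1+2)/2 = 1.5.
The 2 values of 79 occupy positions 8–9 → average rank (8+9)/2 = 8.5.
Ranks ≤ 8: {1.5, 1.5, 3, 4, 5, 6, 7} → 7 values.

7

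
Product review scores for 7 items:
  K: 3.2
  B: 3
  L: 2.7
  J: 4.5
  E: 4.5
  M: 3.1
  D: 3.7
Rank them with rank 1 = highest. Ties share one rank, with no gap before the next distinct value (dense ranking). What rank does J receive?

1

Sorted (descending): 4.5, 4.5, 3.7, 3.2, 3.1, 3, 2.7
The 2 values of 4.5 share dense rank 1.
Remaining distinct values take the next consecutive integers.
J has value 4.5 → rank 1.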